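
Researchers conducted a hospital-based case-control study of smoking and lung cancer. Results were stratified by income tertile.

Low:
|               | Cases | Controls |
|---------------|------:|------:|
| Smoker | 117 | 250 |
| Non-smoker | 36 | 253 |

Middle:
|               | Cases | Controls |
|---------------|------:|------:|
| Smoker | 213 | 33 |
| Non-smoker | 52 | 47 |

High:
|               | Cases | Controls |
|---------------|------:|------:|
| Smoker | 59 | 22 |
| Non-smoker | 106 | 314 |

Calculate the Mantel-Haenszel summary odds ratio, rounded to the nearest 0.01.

4.76

OR_MH = Σ(aᵢdᵢ/nᵢ) / Σ(bᵢcᵢ/nᵢ), where nᵢ is the stratum total.
Stratum 1 (Low): n = 656; a·d/n = 117·253/656 = 45.1235; b·c/n = 250·36/656 = 13.7195
Stratum 2 (Middle): n = 345; a·d/n = 213·47/345 = 29.0174; b·c/n = 33·52/345 = 4.9739
Stratum 3 (High): n = 501; a·d/n = 59·314/501 = 36.9780; b·c/n = 22·106/501 = 4.6547
OR_MH = (45.1235 + 29.0174 + 36.9780) / (13.7195 + 4.9739 + 4.6547) = 111.1189 / 23.3481 = 4.75922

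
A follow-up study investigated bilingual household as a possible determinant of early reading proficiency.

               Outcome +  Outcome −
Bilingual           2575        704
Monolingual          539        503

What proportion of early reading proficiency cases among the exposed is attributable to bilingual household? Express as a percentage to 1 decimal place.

34.1

Cells: a = 2575, b = 704, c = 539, d = 503.
Risk in exposed = 2575/3279 = 0.78530; risk in unexposed = 539/1042 = 0.51727.
RR = 0.78530/0.51727 = 1.51815
AR% = (RR − 1)/RR × 100 = (1.51815 − 1)/1.51815 × 100 = 34.1304%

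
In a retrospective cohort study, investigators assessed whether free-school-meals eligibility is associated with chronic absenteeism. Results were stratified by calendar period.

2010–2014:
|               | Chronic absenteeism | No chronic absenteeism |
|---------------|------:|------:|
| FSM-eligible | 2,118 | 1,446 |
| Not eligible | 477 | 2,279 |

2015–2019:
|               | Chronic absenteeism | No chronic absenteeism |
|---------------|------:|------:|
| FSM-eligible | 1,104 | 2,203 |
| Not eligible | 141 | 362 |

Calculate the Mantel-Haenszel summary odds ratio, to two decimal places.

OR_MH = Σ(aᵢdᵢ/nᵢ) / Σ(bᵢcᵢ/nᵢ), where nᵢ is the stratum total.
Stratum 1 (2010–2014): n = 6320; a·d/n = 2118·2279/6320 = 763.7535; b·c/n = 1446·477/6320 = 109.1364
Stratum 2 (2015–2019): n = 3810; a·d/n = 1104·362/3810 = 104.8945; b·c/n = 2203·141/3810 = 81.5283
OR_MH = (763.7535 + 104.8945) / (109.1364 + 81.5283) = 868.6480 / 190.6647 = 4.55589

4.56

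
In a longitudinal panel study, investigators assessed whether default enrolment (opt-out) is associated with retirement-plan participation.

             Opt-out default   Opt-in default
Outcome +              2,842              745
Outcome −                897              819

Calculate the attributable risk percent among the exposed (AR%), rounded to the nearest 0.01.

Reading the table with exposure as columns: a = 2842 (Opt-out default, case), b = 897 (Opt-out default, non-case), c = 745 (Opt-in default, case), d = 819.
Risk in exposed = 2842/3739 = 0.76010; risk in unexposed = 745/1564 = 0.47634.
RR = 0.76010/0.47634 = 1.59569
AR% = (RR − 1)/RR × 100 = (1.59569 − 1)/1.59569 × 100 = 37.3313%

37.33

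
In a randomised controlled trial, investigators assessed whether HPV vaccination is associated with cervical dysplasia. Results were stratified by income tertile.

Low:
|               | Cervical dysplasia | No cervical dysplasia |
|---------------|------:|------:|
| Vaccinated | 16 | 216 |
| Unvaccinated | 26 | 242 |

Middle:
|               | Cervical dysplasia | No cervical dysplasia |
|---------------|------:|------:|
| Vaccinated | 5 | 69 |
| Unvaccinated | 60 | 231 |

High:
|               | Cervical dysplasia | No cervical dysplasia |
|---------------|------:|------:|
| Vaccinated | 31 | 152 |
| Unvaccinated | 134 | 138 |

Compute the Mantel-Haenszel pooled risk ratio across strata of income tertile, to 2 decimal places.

RR_MH = Σ(aᵢ·n₀ᵢ/nᵢ) / Σ(cᵢ·n₁ᵢ/nᵢ), with n₁ᵢ = aᵢ+bᵢ (exposed), n₀ᵢ = cᵢ+dᵢ (unexposed), nᵢ = n₁ᵢ+n₀ᵢ.
Stratum 1 (Low): n₁ = 232, n₀ = 268, n = 500; a·n₀/n = 16·268/500 = 8.5760; c·n₁/n = 26·232/500 = 12.0640
Stratum 2 (Middle): n₁ = 74, n₀ = 291, n = 365; a·n₀/n = 5·291/365 = 3.9863; c·n₁/n = 60·74/365 = 12.1644
Stratum 3 (High): n₁ = 183, n₀ = 272, n = 455; a·n₀/n = 31·272/455 = 18.5319; c·n₁/n = 134·183/455 = 53.8945
RR_MH = (8.5760 + 3.9863 + 18.5319) / (12.0640 + 12.1644 + 53.8945) = 31.0942 / 78.1229 = 0.39802

0.40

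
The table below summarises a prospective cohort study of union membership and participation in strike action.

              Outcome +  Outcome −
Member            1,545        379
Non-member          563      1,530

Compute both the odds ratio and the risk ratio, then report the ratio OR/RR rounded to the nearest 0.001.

3.711

Cells: a = 1545, b = 379, c = 563, d = 1530.
OR = (1545·1530)/(379·563) = 2363850/213377 = 11.07828
Risk in exposed = 1545/1924 = 0.80301; risk in unexposed = 563/2093 = 0.26899; RR = 2.98527
OR/RR = 11.07828 / 2.98527 = 3.71098
The outcome is not rare, so the OR lies further from 1 than the RR.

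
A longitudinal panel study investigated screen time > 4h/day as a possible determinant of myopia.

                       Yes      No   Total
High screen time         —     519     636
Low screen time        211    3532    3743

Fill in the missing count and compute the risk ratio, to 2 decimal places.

The missing cell is in the exposed row: 636 − 519 = 117.
So a = 117, b = 519, c = 211, d = 3532.
RR = [a/(a+b)] / [c/(c+d)] = (117/636) / (211/3743) = 0.18396/0.05637 = 3.26337

3.26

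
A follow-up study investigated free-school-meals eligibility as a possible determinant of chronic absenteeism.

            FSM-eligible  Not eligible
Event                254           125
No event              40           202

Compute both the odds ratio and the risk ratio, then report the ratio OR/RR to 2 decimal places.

Reading the table with exposure as columns: a = 254 (FSM-eligible, case), b = 40 (FSM-eligible, non-case), c = 125 (Not eligible, case), d = 202.
OR = (254·202)/(40·125) = 51308/5000 = 10.26160
Risk in exposed = 254/294 = 0.86395; risk in unexposed = 125/327 = 0.38226; RR = 2.26008
OR/RR = 10.26160 / 2.26008 = 4.54037
The outcome is not rare, so the OR lies further from 1 than the RR.

4.54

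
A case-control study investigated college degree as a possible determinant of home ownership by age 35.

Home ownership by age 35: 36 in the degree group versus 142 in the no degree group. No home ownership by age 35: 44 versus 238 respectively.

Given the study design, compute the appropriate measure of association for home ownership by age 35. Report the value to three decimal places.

From the description: a = 36, b = 44, c = 142, d = 238.
This is a case-control study: participants were sampled on outcome status, so risks in the source population cannot be estimated directly — relative risk is not valid here. The odds ratio is the appropriate measure.
OR = (a·d)/(b·c) = (36 × 238) / (44 × 142) = 8568 / 6248 = 1.37132

1.371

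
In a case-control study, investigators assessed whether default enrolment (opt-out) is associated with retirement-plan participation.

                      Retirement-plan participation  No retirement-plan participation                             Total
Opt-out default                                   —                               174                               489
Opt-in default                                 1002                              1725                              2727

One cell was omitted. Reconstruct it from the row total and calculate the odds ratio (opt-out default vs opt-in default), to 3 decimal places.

3.117

The missing cell is in the exposed row: 489 − 174 = 315.
So a = 315, b = 174, c = 1002, d = 1725.
OR = (a·d)/(b·c) = (315 × 1725) / (174 × 1002) = 543375 / 174348 = 3.11661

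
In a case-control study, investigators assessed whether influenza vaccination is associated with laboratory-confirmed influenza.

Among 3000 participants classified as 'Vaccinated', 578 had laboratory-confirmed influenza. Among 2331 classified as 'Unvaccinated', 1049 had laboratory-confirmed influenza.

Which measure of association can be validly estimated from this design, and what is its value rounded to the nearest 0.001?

0.292

From the description: a = 578, b = 2422, c = 1049, d = 1282.
This is a case-control study: participants were sampled on outcome status, so risks in the source population cannot be estimated directly — relative risk is not valid here. The odds ratio is the appropriate measure.
OR = (a·d)/(b·c) = (578 × 1282) / (2422 × 1049) = 740996 / 2540678 = 0.29165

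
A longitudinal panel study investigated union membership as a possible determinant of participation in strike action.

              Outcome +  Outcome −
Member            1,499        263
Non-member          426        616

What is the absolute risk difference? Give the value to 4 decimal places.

Cells: a = 1499, b = 263, c = 426, d = 616.
Risk in exposed = 1499/1762 = 0.850738; risk in unexposed = 426/1042 = 0.408829.
Risk difference = 0.850738 − 0.408829 = 0.441909

0.4419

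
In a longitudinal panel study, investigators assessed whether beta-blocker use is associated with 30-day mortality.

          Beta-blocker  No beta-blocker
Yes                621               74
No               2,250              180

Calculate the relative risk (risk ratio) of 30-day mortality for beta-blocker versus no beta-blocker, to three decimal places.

0.742

Reading the table with exposure as columns: a = 621 (Beta-blocker, case), b = 2250 (Beta-blocker, non-case), c = 74 (No beta-blocker, case), d = 180.
Risk in exposed = 621/2871 = 0.21630; risk in unexposed = 74/254 = 0.29134.
RR = 0.21630 / 0.29134 = 0.74244
The risk is 26% lower among the exposed than among the unexposed.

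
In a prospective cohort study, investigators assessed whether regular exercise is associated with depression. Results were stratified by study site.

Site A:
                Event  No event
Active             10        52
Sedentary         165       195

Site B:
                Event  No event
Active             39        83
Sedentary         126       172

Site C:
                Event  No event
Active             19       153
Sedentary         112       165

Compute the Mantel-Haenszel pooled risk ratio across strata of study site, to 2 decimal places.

RR_MH = Σ(aᵢ·n₀ᵢ/nᵢ) / Σ(cᵢ·n₁ᵢ/nᵢ), with n₁ᵢ = aᵢ+bᵢ (exposed), n₀ᵢ = cᵢ+dᵢ (unexposed), nᵢ = n₁ᵢ+n₀ᵢ.
Stratum 1 (Site A): n₁ = 62, n₀ = 360, n = 422; a·n₀/n = 10·360/422 = 8.5308; c·n₁/n = 165·62/422 = 24.2417
Stratum 2 (Site B): n₁ = 122, n₀ = 298, n = 420; a·n₀/n = 39·298/420 = 27.6714; c·n₁/n = 126·122/420 = 36.6000
Stratum 3 (Site C): n₁ = 172, n₀ = 277, n = 449; a·n₀/n = 19·277/449 = 11.7216; c·n₁/n = 112·172/449 = 42.9042
RR_MH = (8.5308 + 27.6714 + 11.7216) / (24.2417 + 36.6000 + 42.9042) = 47.9238 / 103.7459 = 0.46193

0.46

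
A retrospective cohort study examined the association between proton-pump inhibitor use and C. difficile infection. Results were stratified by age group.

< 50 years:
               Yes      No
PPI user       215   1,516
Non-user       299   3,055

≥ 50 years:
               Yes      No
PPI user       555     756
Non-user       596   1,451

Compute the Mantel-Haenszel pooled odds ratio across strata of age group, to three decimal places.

OR_MH = Σ(aᵢdᵢ/nᵢ) / Σ(bᵢcᵢ/nᵢ), where nᵢ is the stratum total.
Stratum 1 (< 50 years): n = 5085; a·d/n = 215·3055/5085 = 129.1691; b·c/n = 1516·299/5085 = 89.1414
Stratum 2 (≥ 50 years): n = 3358; a·d/n = 555·1451/3358 = 239.8169; b·c/n = 756·596/3358 = 134.1799
OR_MH = (129.1691 + 239.8169) / (89.1414 + 134.1799) = 368.9860 / 223.3213 = 1.65227

1.652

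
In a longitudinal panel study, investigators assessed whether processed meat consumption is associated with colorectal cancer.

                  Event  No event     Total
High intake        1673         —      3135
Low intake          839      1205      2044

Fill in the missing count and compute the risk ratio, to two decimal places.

The missing cell is in the exposed row: 3135 − 1673 = 1462.
So a = 1673, b = 1462, c = 839, d = 1205.
RR = [a/(a+b)] / [c/(c+d)] = (1673/3135) / (839/2044) = 0.53365/0.41047 = 1.30010

1.30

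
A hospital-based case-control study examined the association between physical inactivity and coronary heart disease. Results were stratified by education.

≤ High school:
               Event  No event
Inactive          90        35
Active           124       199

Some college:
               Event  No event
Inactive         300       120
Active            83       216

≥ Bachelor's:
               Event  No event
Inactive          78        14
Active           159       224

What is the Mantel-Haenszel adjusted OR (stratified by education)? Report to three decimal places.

5.912

OR_MH = Σ(aᵢdᵢ/nᵢ) / Σ(bᵢcᵢ/nᵢ), where nᵢ is the stratum total.
Stratum 1 (≤ High school): n = 448; a·d/n = 90·199/448 = 39.9777; b·c/n = 35·124/448 = 9.6875
Stratum 2 (Some college): n = 719; a·d/n = 300·216/719 = 90.1252; b·c/n = 120·83/719 = 13.8526
Stratum 3 (≥ Bachelor's): n = 475; a·d/n = 78·224/475 = 36.7832; b·c/n = 14·159/475 = 4.6863
OR_MH = (39.9777 + 90.1252 + 36.7832) / (9.6875 + 13.8526 + 4.6863) = 166.8860 / 28.2264 = 5.91241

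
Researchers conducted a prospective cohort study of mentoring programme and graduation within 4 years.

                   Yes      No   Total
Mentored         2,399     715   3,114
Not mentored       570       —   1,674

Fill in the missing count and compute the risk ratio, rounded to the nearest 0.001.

2.263

The missing cell is in the unexposed row: 1674 − 570 = 1104.
So a = 2399, b = 715, c = 570, d = 1104.
RR = [a/(a+b)] / [c/(c+d)] = (2399/3114) / (570/1674) = 0.77039/0.34050 = 2.26252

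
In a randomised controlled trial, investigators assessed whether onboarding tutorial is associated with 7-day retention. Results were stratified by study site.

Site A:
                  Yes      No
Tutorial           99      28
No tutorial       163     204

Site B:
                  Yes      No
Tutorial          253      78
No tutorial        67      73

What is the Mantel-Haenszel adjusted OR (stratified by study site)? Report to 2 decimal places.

3.94

OR_MH = Σ(aᵢdᵢ/nᵢ) / Σ(bᵢcᵢ/nᵢ), where nᵢ is the stratum total.
Stratum 1 (Site A): n = 494; a·d/n = 99·204/494 = 40.8826; b·c/n = 28·163/494 = 9.2389
Stratum 2 (Site B): n = 471; a·d/n = 253·73/471 = 39.2123; b·c/n = 78·67/471 = 11.0955
OR_MH = (40.8826 + 39.2123) / (9.2389 + 11.0955) = 80.0949 / 20.3344 = 3.93889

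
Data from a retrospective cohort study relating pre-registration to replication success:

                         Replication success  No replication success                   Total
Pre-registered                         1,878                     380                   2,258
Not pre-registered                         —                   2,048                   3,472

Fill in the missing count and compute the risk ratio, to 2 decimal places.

The missing cell is in the unexposed row: 3472 − 2048 = 1424.
So a = 1878, b = 380, c = 1424, d = 2048.
RR = [a/(a+b)] / [c/(c+d)] = (1878/2258) / (1424/3472) = 0.83171/0.41014 = 2.02788

2.03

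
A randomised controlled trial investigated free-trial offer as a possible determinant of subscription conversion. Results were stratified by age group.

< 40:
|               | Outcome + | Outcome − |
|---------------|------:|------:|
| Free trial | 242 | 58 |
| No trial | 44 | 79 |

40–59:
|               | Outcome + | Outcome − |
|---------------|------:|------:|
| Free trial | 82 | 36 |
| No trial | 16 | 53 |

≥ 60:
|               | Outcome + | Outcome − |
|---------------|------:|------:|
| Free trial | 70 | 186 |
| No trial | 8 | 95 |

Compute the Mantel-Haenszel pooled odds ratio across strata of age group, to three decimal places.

OR_MH = Σ(aᵢdᵢ/nᵢ) / Σ(bᵢcᵢ/nᵢ), where nᵢ is the stratum total.
Stratum 1 (< 40): n = 423; a·d/n = 242·79/423 = 45.1962; b·c/n = 58·44/423 = 6.0331
Stratum 2 (40–59): n = 187; a·d/n = 82·53/187 = 23.2406; b·c/n = 36·16/187 = 3.0802
Stratum 3 (≥ 60): n = 359; a·d/n = 70·95/359 = 18.5237; b·c/n = 186·8/359 = 4.1448
OR_MH = (45.1962 + 23.2406 + 18.5237) / (6.0331 + 3.0802 + 4.1448) = 86.9605 / 13.2582 = 6.55902

6.559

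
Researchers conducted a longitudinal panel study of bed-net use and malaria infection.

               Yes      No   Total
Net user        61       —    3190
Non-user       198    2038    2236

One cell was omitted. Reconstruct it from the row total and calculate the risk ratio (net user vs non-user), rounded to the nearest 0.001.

The missing cell is in the exposed row: 3190 − 61 = 3129.
So a = 61, b = 3129, c = 198, d = 2038.
RR = [a/(a+b)] / [c/(c+d)] = (61/3190) / (198/2236) = 0.01912/0.08855 = 0.21595

0.216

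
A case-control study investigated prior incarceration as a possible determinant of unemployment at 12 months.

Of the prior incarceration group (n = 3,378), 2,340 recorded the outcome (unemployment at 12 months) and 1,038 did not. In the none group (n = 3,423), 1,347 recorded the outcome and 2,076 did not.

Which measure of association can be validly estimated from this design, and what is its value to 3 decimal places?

From the description: a = 2340, b = 1038, c = 1347, d = 2076.
This is a case-control study: participants were sampled on outcome status, so risks in the source population cannot be estimated directly — relative risk is not valid here. The odds ratio is the appropriate measure.
OR = (a·d)/(b·c) = (2340 × 2076) / (1038 × 1347) = 4857840 / 1398186 = 3.47439

3.474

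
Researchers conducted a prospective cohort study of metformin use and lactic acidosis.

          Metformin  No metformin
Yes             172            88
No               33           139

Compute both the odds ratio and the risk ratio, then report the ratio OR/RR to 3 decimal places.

3.804

Reading the table with exposure as columns: a = 172 (Metformin, case), b = 33 (Metformin, non-case), c = 88 (No metformin, case), d = 139.
OR = (172·139)/(33·88) = 23908/2904 = 8.23278
Risk in exposed = 172/205 = 0.83902; risk in unexposed = 88/227 = 0.38767; RR = 2.16430
OR/RR = 8.23278 / 2.16430 = 3.80390
The outcome is not rare, so the OR lies further from 1 than the RR.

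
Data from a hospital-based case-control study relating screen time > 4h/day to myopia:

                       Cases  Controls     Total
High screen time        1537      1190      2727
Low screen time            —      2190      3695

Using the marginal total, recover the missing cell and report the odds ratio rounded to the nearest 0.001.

1.879

The missing cell is in the unexposed row: 3695 − 2190 = 1505.
So a = 1537, b = 1190, c = 1505, d = 2190.
OR = (a·d)/(b·c) = (1537 × 2190) / (1190 × 1505) = 3366030 / 1790950 = 1.87947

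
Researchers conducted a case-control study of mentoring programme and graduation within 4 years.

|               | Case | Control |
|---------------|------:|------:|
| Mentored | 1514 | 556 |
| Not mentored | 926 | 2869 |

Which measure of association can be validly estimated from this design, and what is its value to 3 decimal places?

Cells: a = 1514, b = 556, c = 926, d = 2869.
This is a case-control study: participants were sampled on outcome status, so risks in the source population cannot be estimated directly — relative risk is not valid here. The odds ratio is the appropriate measure.
OR = (a·d)/(b·c) = (1514 × 2869) / (556 × 926) = 4343666 / 514856 = 8.43666

8.437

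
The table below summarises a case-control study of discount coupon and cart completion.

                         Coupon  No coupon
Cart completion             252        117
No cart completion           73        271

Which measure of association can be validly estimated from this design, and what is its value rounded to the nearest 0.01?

Reading the table with exposure as columns: a = 252 (Coupon, case), b = 73 (Coupon, non-case), c = 117 (No coupon, case), d = 271.
This is a case-control study: participants were sampled on outcome status, so risks in the source population cannot be estimated directly — relative risk is not valid here. The odds ratio is the appropriate measure.
OR = (a·d)/(b·c) = (252 × 271) / (73 × 117) = 68292 / 8541 = 7.99579

8.00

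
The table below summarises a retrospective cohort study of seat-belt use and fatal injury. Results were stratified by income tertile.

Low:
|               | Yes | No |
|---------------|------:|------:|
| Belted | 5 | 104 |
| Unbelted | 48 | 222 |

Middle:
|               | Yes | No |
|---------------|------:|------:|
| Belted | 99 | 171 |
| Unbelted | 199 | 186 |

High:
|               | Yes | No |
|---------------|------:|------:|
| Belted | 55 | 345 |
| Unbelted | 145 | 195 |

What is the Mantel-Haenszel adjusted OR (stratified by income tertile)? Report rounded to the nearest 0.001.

OR_MH = Σ(aᵢdᵢ/nᵢ) / Σ(bᵢcᵢ/nᵢ), where nᵢ is the stratum total.
Stratum 1 (Low): n = 379; a·d/n = 5·222/379 = 2.9288; b·c/n = 104·48/379 = 13.1715
Stratum 2 (Middle): n = 655; a·d/n = 99·186/655 = 28.1130; b·c/n = 171·199/655 = 51.9527
Stratum 3 (High): n = 740; a·d/n = 55·195/740 = 14.4932; b·c/n = 345·145/740 = 67.6014
OR_MH = (2.9288 + 28.1130 + 14.4932) / (13.1715 + 51.9527 + 67.6014) = 45.5350 / 132.7255 = 0.34308

0.343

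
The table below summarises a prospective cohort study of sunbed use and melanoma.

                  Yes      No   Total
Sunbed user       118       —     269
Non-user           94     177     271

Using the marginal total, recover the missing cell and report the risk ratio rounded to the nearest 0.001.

The missing cell is in the exposed row: 269 − 118 = 151.
So a = 118, b = 151, c = 94, d = 177.
RR = [a/(a+b)] / [c/(c+d)] = (118/269) / (94/271) = 0.43866/0.34686 = 1.26465

1.265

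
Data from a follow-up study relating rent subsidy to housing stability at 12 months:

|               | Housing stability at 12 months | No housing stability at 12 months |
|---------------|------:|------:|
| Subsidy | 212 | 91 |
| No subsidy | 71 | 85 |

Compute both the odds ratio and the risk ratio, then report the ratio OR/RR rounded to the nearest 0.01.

Cells: a = 212, b = 91, c = 71, d = 85.
OR = (212·85)/(91·71) = 18020/6461 = 2.78904
Risk in exposed = 212/303 = 0.69967; risk in unexposed = 71/156 = 0.45513; RR = 1.53730
OR/RR = 2.78904 / 1.53730 = 1.81424
The outcome is not rare, so the OR lies further from 1 than the RR.

1.81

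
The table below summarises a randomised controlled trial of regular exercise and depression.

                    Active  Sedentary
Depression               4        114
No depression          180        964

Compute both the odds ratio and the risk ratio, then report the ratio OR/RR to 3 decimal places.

0.914

Reading the table with exposure as columns: a = 4 (Active, case), b = 180 (Active, non-case), c = 114 (Sedentary, case), d = 964.
OR = (4·964)/(180·114) = 3856/20520 = 0.18791
Risk in exposed = 4/184 = 0.02174; risk in unexposed = 114/1078 = 0.10575; RR = 0.20557
OR/RR = 0.18791 / 0.20557 = 0.91412
The outcome is not rare, so the OR lies further from 1 than the RR.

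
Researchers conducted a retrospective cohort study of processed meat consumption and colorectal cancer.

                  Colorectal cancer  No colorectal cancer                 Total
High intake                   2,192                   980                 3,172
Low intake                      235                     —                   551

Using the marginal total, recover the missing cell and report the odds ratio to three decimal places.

The missing cell is in the unexposed row: 551 − 235 = 316.
So a = 2192, b = 980, c = 235, d = 316.
OR = (a·d)/(b·c) = (2192 × 316) / (980 × 235) = 692672 / 230300 = 3.00769

3.008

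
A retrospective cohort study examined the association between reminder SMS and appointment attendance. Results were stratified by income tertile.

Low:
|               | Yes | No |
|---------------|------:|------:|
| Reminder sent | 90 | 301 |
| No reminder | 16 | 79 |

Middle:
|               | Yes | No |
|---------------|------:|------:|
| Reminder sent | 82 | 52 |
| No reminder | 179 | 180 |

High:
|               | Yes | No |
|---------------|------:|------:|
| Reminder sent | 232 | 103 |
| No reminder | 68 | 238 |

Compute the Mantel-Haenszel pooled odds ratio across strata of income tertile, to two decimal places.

3.29

OR_MH = Σ(aᵢdᵢ/nᵢ) / Σ(bᵢcᵢ/nᵢ), where nᵢ is the stratum total.
Stratum 1 (Low): n = 486; a·d/n = 90·79/486 = 14.6296; b·c/n = 301·16/486 = 9.9095
Stratum 2 (Middle): n = 493; a·d/n = 82·180/493 = 29.9391; b·c/n = 52·179/493 = 18.8803
Stratum 3 (High): n = 641; a·d/n = 232·238/641 = 86.1404; b·c/n = 103·68/641 = 10.9267
OR_MH = (14.6296 + 29.9391 + 86.1404) / (9.9095 + 18.8803 + 10.9267) = 130.7092 / 39.7165 = 3.29106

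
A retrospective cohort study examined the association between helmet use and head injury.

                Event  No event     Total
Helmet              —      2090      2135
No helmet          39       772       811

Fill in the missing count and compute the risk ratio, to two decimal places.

The missing cell is in the exposed row: 2135 − 2090 = 45.
So a = 45, b = 2090, c = 39, d = 772.
RR = [a/(a+b)] / [c/(c+d)] = (45/2135) / (39/811) = 0.02108/0.04809 = 0.43830

0.44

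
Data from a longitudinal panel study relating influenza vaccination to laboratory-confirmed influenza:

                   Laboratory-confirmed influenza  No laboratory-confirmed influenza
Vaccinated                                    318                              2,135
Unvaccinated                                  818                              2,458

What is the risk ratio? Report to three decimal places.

0.519

Cells: a = 318, b = 2135, c = 818, d = 2458.
Risk in exposed = 318/2453 = 0.12964; risk in unexposed = 818/3276 = 0.24969.
RR = 0.12964 / 0.24969 = 0.51918
The risk is 48% lower among the exposed than among the unexposed.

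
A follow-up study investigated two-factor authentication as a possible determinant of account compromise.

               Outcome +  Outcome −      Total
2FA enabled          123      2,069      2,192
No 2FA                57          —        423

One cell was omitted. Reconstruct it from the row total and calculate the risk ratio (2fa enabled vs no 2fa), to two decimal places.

0.42

The missing cell is in the unexposed row: 423 − 57 = 366.
So a = 123, b = 2069, c = 57, d = 366.
RR = [a/(a+b)] / [c/(c+d)] = (123/2192) / (57/423) = 0.05611/0.13475 = 0.41642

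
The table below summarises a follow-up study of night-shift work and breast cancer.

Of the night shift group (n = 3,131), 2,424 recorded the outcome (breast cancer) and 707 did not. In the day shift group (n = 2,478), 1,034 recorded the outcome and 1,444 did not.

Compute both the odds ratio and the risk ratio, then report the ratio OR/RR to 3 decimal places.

From the description: a = 2424, b = 707, c = 1034, d = 1444.
OR = (2424·1444)/(707·1034) = 3500256/731038 = 4.78806
Risk in exposed = 2424/3131 = 0.77419; risk in unexposed = 1034/2478 = 0.41727; RR = 1.85537
OR/RR = 4.78806 / 1.85537 = 2.58065
The outcome is not rare, so the OR lies further from 1 than the RR.

2.581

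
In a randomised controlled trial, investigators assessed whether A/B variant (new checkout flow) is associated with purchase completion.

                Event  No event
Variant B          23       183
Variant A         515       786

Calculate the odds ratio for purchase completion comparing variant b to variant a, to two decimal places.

Cells: a = 23, b = 183, c = 515, d = 786.
OR = (a·d)/(b·c) = (23 × 786) / (183 × 515) = 18078 / 94245 = 0.19182
Exposure is associated with lower odds of purchase completion (OR = 0.19 < 1).

0.19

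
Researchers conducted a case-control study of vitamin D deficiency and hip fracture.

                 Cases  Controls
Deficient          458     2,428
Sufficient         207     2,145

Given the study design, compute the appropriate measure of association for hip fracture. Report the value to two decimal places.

1.95

Cells: a = 458, b = 2428, c = 207, d = 2145.
This is a case-control study: participants were sampled on outcome status, so risks in the source population cannot be estimated directly — relative risk is not valid here. The odds ratio is the appropriate measure.
OR = (a·d)/(b·c) = (458 × 2145) / (2428 × 207) = 982410 / 502596 = 1.95467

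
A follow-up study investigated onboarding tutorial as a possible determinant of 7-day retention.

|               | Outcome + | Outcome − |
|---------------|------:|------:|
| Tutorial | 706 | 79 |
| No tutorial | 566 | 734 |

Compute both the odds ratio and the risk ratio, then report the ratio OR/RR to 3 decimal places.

5.610

Cells: a = 706, b = 79, c = 566, d = 734.
OR = (706·734)/(79·566) = 518204/44714 = 11.58930
Risk in exposed = 706/785 = 0.89936; risk in unexposed = 566/1300 = 0.43538; RR = 2.06567
OR/RR = 11.58930 / 2.06567 = 5.61042
The outcome is not rare, so the OR lies further from 1 than the RR.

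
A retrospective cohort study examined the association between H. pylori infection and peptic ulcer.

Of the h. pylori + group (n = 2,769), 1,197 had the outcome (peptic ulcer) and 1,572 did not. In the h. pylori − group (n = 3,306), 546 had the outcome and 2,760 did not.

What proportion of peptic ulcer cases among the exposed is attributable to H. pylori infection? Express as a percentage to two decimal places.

61.80

From the description: a = 1197, b = 1572, c = 546, d = 2760.
Risk in exposed = 1197/2769 = 0.43229; risk in unexposed = 546/3306 = 0.16515.
RR = 0.43229/0.16515 = 2.61747
AR% = (RR − 1)/RR × 100 = (2.61747 − 1)/2.61747 × 100 = 61.7951%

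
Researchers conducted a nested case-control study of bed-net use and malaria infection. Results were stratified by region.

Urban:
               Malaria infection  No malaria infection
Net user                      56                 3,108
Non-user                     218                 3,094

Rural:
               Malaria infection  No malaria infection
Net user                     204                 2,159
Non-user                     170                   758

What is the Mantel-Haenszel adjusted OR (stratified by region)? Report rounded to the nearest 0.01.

OR_MH = Σ(aᵢdᵢ/nᵢ) / Σ(bᵢcᵢ/nᵢ), where nᵢ is the stratum total.
Stratum 1 (Urban): n = 6476; a·d/n = 56·3094/6476 = 26.7548; b·c/n = 3108·218/6476 = 104.6238
Stratum 2 (Rural): n = 3291; a·d/n = 204·758/3291 = 46.9863; b·c/n = 2159·170/3291 = 111.5254
OR_MH = (26.7548 + 46.9863) / (104.6238 + 111.5254) = 73.7411 / 216.1492 = 0.34116

0.34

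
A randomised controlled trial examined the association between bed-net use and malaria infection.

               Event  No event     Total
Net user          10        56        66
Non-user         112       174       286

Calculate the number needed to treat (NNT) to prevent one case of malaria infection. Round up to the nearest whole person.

Risk in treated group = 10/66 = 0.15152; risk in control = 112/286 = 0.39161.
Absolute risk reduction = 0.39161 − 0.15152 = 0.24009
NNT = 1 / ARR = 1 / 0.24009 = 4.165 → round up → 5

5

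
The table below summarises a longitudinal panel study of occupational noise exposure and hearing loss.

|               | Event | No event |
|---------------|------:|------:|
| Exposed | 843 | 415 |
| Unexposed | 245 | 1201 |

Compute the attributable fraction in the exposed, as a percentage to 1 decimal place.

74.7

Cells: a = 843, b = 415, c = 245, d = 1201.
Risk in exposed = 843/1258 = 0.67011; risk in unexposed = 245/1446 = 0.16943.
RR = 0.67011/0.16943 = 3.95502
AR% = (RR − 1)/RR × 100 = (3.95502 − 1)/3.95502 × 100 = 74.7157%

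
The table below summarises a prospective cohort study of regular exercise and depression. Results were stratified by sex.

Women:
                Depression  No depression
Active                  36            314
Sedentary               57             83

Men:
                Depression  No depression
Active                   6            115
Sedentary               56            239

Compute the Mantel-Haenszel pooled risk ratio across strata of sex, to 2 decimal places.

0.26

RR_MH = Σ(aᵢ·n₀ᵢ/nᵢ) / Σ(cᵢ·n₁ᵢ/nᵢ), with n₁ᵢ = aᵢ+bᵢ (exposed), n₀ᵢ = cᵢ+dᵢ (unexposed), nᵢ = n₁ᵢ+n₀ᵢ.
Stratum 1 (Women): n₁ = 350, n₀ = 140, n = 490; a·n₀/n = 36·140/490 = 10.2857; c·n₁/n = 57·350/490 = 40.7143
Stratum 2 (Men): n₁ = 121, n₀ = 295, n = 416; a·n₀/n = 6·295/416 = 4.2548; c·n₁/n = 56·121/416 = 16.2885
RR_MH = (10.2857 + 4.2548) / (40.7143 + 16.2885) = 14.5405 / 57.0027 = 0.25508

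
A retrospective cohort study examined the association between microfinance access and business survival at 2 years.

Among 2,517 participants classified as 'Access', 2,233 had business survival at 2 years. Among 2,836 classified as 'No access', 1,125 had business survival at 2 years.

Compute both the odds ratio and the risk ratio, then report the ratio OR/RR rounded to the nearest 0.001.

5.347

From the description: a = 2233, b = 284, c = 1125, d = 1711.
OR = (2233·1711)/(284·1125) = 3820663/319500 = 11.95826
Risk in exposed = 2233/2517 = 0.88717; risk in unexposed = 1125/2836 = 0.39669; RR = 2.23645
OR/RR = 11.95826 / 2.23645 = 5.34698
The outcome is not rare, so the OR lies further from 1 than the RR.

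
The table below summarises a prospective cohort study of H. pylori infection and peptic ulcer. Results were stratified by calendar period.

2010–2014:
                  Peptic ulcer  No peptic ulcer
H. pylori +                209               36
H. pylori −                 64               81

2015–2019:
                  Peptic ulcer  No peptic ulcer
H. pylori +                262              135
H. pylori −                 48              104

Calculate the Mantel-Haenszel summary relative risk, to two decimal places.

2.01

RR_MH = Σ(aᵢ·n₀ᵢ/nᵢ) / Σ(cᵢ·n₁ᵢ/nᵢ), with n₁ᵢ = aᵢ+bᵢ (exposed), n₀ᵢ = cᵢ+dᵢ (unexposed), nᵢ = n₁ᵢ+n₀ᵢ.
Stratum 1 (2010–2014): n₁ = 245, n₀ = 145, n = 390; a·n₀/n = 209·145/390 = 77.7051; c·n₁/n = 64·245/390 = 40.2051
Stratum 2 (2015–2019): n₁ = 397, n₀ = 152, n = 549; a·n₀/n = 262·152/549 = 72.5392; c·n₁/n = 48·397/549 = 34.7104
RR_MH = (77.7051 + 72.5392) / (40.2051 + 34.7104) = 150.2443 / 74.9155 = 2.00552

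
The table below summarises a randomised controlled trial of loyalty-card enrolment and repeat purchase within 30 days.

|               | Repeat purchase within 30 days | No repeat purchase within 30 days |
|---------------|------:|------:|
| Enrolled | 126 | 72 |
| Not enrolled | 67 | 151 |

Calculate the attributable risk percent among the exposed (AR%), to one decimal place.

Cells: a = 126, b = 72, c = 67, d = 151.
Risk in exposed = 126/198 = 0.63636; risk in unexposed = 67/218 = 0.30734.
RR = 0.63636/0.30734 = 2.07056
AR% = (RR − 1)/RR × 100 = (2.07056 − 1)/2.07056 × 100 = 51.7038%

51.7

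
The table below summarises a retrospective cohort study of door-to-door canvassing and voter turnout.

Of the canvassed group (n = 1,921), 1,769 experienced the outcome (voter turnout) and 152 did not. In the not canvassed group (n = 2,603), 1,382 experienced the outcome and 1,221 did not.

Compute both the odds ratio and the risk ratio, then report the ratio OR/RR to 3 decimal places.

5.928

From the description: a = 1769, b = 152, c = 1382, d = 1221.
OR = (1769·1221)/(152·1382) = 2159949/210064 = 10.28234
Risk in exposed = 1769/1921 = 0.92087; risk in unexposed = 1382/2603 = 0.53093; RR = 1.73447
OR/RR = 10.28234 / 1.73447 = 5.92823
The outcome is not rare, so the OR lies further from 1 than the RR.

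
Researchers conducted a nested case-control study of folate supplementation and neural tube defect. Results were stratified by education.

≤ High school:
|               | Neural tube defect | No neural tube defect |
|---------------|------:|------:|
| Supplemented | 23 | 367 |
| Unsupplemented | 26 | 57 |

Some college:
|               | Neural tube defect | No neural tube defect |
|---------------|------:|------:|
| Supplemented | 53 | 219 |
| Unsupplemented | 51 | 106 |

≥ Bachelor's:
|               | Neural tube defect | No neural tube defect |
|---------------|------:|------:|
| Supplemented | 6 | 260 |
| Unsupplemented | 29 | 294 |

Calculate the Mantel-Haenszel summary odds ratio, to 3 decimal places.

OR_MH = Σ(aᵢdᵢ/nᵢ) / Σ(bᵢcᵢ/nᵢ), where nᵢ is the stratum total.
Stratum 1 (≤ High school): n = 473; a·d/n = 23·57/473 = 2.7717; b·c/n = 367·26/473 = 20.1734
Stratum 2 (Some college): n = 429; a·d/n = 53·106/429 = 13.0956; b·c/n = 219·51/429 = 26.0350
Stratum 3 (≥ Bachelor's): n = 589; a·d/n = 6·294/589 = 2.9949; b·c/n = 260·29/589 = 12.8014
OR_MH = (2.7717 + 13.0956 + 2.9949) / (20.1734 + 26.0350 + 12.8014) = 18.8621 / 59.0097 = 0.31964

0.320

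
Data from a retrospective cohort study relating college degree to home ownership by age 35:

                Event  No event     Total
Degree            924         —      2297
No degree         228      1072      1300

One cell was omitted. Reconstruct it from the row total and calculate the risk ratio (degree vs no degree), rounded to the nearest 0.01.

The missing cell is in the exposed row: 2297 − 924 = 1373.
So a = 924, b = 1373, c = 228, d = 1072.
RR = [a/(a+b)] / [c/(c+d)] = (924/2297) / (228/1300) = 0.40226/0.17538 = 2.29361

2.29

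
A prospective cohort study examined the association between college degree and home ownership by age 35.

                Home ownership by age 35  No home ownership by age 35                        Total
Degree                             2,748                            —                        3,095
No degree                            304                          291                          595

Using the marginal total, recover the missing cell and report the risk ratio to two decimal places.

1.74

The missing cell is in the exposed row: 3095 − 2748 = 347.
So a = 2748, b = 347, c = 304, d = 291.
RR = [a/(a+b)] / [c/(c+d)] = (2748/3095) / (304/595) = 0.88788/0.51092 = 1.73780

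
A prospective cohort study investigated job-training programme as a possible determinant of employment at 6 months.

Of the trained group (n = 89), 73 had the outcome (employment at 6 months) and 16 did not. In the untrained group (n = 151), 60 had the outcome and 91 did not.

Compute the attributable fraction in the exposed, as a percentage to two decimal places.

From the description: a = 73, b = 16, c = 60, d = 91.
Risk in exposed = 73/89 = 0.82022; risk in unexposed = 60/151 = 0.39735.
RR = 0.82022/0.39735 = 2.06423
AR% = (RR − 1)/RR × 100 = (2.06423 − 1)/2.06423 × 100 = 51.5558%

51.56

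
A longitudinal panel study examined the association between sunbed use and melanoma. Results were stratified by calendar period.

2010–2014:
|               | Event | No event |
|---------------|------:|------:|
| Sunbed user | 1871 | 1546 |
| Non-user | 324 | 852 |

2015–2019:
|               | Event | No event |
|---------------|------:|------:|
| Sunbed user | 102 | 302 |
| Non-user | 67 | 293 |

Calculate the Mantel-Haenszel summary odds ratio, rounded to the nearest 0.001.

2.849

OR_MH = Σ(aᵢdᵢ/nᵢ) / Σ(bᵢcᵢ/nᵢ), where nᵢ is the stratum total.
Stratum 1 (2010–2014): n = 4593; a·d/n = 1871·852/4593 = 347.0699; b·c/n = 1546·324/4593 = 109.0581
Stratum 2 (2015–2019): n = 764; a·d/n = 102·293/764 = 39.1178; b·c/n = 302·67/764 = 26.4843
OR_MH = (347.0699 + 39.1178) / (109.0581 + 26.4843) = 386.1877 / 135.5424 = 2.84920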